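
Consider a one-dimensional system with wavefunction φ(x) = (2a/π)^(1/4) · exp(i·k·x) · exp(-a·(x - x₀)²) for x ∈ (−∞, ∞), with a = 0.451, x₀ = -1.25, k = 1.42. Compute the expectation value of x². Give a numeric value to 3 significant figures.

⟨x²⟩ = ∫ x²·|φ|² dx (integrals over the domain).
Gaussian moments (u = x − x₀): ∫u^(2j)·e^(−2au²) du = (2j−1)!!/(4a)^j · √(π/(2a)), odd powers integrate to 0; here √(π/(2a)) = 1.8663.
⟨x²⟩ = 2.1168.

2.12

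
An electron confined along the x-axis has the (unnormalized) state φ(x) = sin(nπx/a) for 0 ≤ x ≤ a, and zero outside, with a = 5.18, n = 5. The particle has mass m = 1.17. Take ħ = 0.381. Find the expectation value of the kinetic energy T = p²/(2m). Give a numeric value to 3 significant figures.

T = −(ħ²/2m) d²/dx², so ⟨T⟩ = −(ħ²/2m) ∫ φ*·φ'' dx / ∫|φ|² dx; with m = 1.17.
d/dx sin(nπx/a) = (nπ/a)·cos(nπx/a) and d²/dx² sin(nπx/a) = −(nπ/a)²·sin(nπx/a); on 0 ≤ x ≤ a, ∫sin²(nπx/a) dx = a/2 and ∫sin(nπx/a)·cos(nπx/a) dx = 0.
State is unnormalized: ∫|φ|² dx = 2.5900, and ∫φ*·(−ħ²/2m · φ'') dx = 1.4775, so ⟨T⟩ = 1.4775 / 2.5900.
⟨T⟩ = 0.57045.

0.570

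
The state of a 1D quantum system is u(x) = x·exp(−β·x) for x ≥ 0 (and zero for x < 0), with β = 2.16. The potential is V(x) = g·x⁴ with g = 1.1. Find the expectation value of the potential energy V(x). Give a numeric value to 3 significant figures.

1.14

⟨V⟩ = ∫ V(x)·|u|² dx / ∫|u|² dx.
Every integrand reduces to terms xʲ·e^(−2βx) on [0, ∞); use ∫₀^∞ xʲ·e^(−2βx) dx = j!/(2β)^(j+1).
State is unnormalized: ∫|u|² dx = 0.024807, and ∫u*·V(x)·u dx = 0.028206, so ⟨V⟩ = 0.028206 / 0.024807.
⟨V⟩ = 1.1370.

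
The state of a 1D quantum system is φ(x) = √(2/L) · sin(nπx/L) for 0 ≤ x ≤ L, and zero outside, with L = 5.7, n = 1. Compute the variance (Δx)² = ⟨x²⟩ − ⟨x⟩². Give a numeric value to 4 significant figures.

Compute ⟨x⟩ and ⟨x²⟩ separately, then (Δx)² = ⟨x²⟩ − ⟨x⟩².
With sin²θ = (1 − cos2θ)/2 on 0 ≤ x ≤ L: ∫sin²(nπx/L) dx = L/2, ∫x·sin²(nπx/L) dx = L²/4, ∫x²·sin²(nπx/L) dx = L³·(1/6 − 1/(4n²π²)); higher powers xᵏ the same way, integrating xᵏ·cos(2nπx/L) by parts.
⟨x⟩ = 2.8500 and ⟨x²⟩ = 9.1840.
(Δx)² = 9.1840 − (2.8500)² = 1.0615.

1.062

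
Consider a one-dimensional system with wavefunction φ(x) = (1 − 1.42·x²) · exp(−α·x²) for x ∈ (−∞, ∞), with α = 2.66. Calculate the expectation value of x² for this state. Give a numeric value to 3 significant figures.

0.0557

⟨x²⟩ = ∫ x²·|φ|² dx / ∫|φ|² dx (integrals over the domain).
Expand each integrand as polynomial × e^(−2αx²) and use ∫x^(2j)·e^(−2αx²) dx = (2j−1)!!/(4α)^j · √(π/(2α)), odd powers → 0; here √(π/(2α)) = 0.76846.
State is unnormalized: ∫|φ|² dx = 0.60440, and ∫φ*·x²·φ dx = 0.033686, so ⟨x²⟩ = 0.033686 / 0.60440.
⟨x²⟩ = 0.055735.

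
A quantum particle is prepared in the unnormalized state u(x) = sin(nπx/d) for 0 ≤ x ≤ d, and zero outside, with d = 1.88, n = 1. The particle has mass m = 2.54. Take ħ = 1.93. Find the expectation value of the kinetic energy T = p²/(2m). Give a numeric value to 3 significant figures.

T = −(ħ²/2m) d²/dx², so ⟨T⟩ = −(ħ²/2m) ∫ u*·u'' dx / ∫|u|² dx; with m = 2.54.
d/dx sin(nπx/d) = (nπ/d)·cos(nπx/d) and d²/dx² sin(nπx/d) = −(nπ/d)²·sin(nπx/d); on 0 ≤ x ≤ d, ∫sin²(nπx/d) dx = d/2 and ∫sin(nπx/d)·cos(nπx/d) dx = 0.
State is unnormalized: ∫|u|² dx = 0.94000, and ∫u*·(−ħ²/2m · u'') dx = 1.9247, so ⟨T⟩ = 1.9247 / 0.94000.
⟨T⟩ = 2.0476.

2.05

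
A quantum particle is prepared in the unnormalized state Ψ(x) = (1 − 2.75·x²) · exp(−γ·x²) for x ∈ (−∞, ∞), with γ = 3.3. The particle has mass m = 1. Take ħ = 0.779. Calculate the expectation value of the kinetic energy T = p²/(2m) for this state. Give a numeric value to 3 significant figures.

2.41

T = −(ħ²/2m) d²/dx², so ⟨T⟩ = −(ħ²/2m) ∫ Ψ*·Ψ'' dx / ∫|Ψ|² dx; with m = 1.
Expand each integrand as polynomial × e^(−2γx²) and use ∫x^(2j)·e^(−2γx²) dx = (2j−1)!!/(4γ)^j · √(π/(2γ)), odd powers → 0; here √(π/(2γ)) = 0.68993. Differentiate with the product rule, d/dx e^(−γx²) = −2γx·e^(−γx²).
State is unnormalized: ∫|Ψ|² dx = 0.49229, and ∫Ψ*·(−ħ²/2m · Ψ'') dx = 1.1885, so ⟨T⟩ = 1.1885 / 0.49229.
⟨T⟩ = 2.4143.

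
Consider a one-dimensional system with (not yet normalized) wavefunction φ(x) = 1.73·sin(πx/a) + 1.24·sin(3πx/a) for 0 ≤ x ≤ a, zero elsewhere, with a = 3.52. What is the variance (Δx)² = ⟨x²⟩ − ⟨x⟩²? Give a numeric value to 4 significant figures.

1.040

Compute ⟨x⟩ and ⟨x²⟩ separately, then (Δx)² = ⟨x²⟩ − ⟨x⟩².
On 0 ≤ x ≤ a (j ≠ l): ∫sin²(jπx/a) dx = a/2, ∫sin(jπx/a)·sin(lπx/a) dx = 0; diagonal moments ∫x·sin²(jπx/a) dx = a²/4, ∫x²·sin²(jπx/a) dx = a³·(1/6 − 1/(4j²π²)); cross terms ∫x·sin(jπx/a)·sin(lπx/a) dx = 0 for j + l even and −4jla²/(π²(j² − l²)²) for j + l odd, ∫x²·sin(jπx/a)·sin(lπx/a) dx = (−1)^(j+l)·4jla³/(π²(j² − l²)²); higher powers the same way via product-to-sum and parts.
Normalization: ∫|φ|² dx = 7.9737.
⟨x⟩ = 1.7600 and ⟨x²⟩ = 4.1376.
(Δx)² = 4.1376 − (1.7600)² = 1.0400.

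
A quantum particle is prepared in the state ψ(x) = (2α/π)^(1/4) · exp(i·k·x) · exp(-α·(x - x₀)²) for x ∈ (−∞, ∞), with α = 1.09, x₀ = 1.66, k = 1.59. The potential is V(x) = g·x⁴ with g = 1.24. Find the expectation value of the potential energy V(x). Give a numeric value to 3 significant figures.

14.3

⟨V⟩ = ∫ V(x)·|ψ|² dx.
Gaussian moments (u = x − x₀): ∫u^(2j)·e^(−2αu²) du = (2j−1)!!/(4α)^j · √(π/(2α)), odd powers integrate to 0; here √(π/(2α)) = 1.2005.
⟨V⟩ = 14.314.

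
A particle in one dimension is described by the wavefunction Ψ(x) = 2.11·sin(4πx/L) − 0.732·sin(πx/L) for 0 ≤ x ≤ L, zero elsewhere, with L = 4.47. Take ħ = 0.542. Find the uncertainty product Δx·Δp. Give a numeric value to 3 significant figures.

Δx = √(⟨x²⟩−⟨x⟩²), Δp = √(⟨p²⟩−⟨p⟩²).
On 0 ≤ x ≤ L (j ≠ l): ∫sin²(jπx/L) dx = L/2, ∫sin(jπx/L)·sin(lπx/L) dx = 0; diagonal moments ∫x·sin²(jπx/L) dx = L²/4, ∫x²·sin²(jπx/L) dx = L³·(1/6 − 1/(4j²π²)); cross terms ∫x·sin(jπx/L)·sin(lπx/L) dx = 0 for j + l even and −4jlL²/(π²(j² − l²)²) for j + l odd, ∫x²·sin(jπx/L)·sin(lπx/L) dx = (−1)^(j+l)·4jlL³/(π²(j² − l²)²); higher powers the same way via product-to-sum and parts. d²/dx² sin(jπx/L) = −(jπ/L)²·sin(jπx/L); on 0 ≤ x ≤ L, ∫sin²(jπx/L) dx = L/2 and ∫sin(jπx/L)·sin(lπx/L) dx = 0 for j ≠ l, so only diagonal terms survive in ∫|Ψ|² and ∫Ψ·Ψ″; ∫Ψ·Ψ′ dx = [Ψ²/2] between the walls = 0.
Normalization: ∫|Ψ|² dx = 11.148.
⟨x⟩ = 2.2749, ⟨x²⟩ = 6.6734 ⇒ Δx = 1.2240.
⟨p⟩ = 0.0000, ⟨p²⟩ = 2.0879 ⇒ Δp = 1.4449.
Δx·Δp = 1.7687.

1.77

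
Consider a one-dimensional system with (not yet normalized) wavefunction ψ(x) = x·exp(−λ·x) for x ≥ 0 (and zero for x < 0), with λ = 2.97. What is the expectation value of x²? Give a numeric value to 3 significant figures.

0.340

⟨x²⟩ = ∫ x²·|ψ|² dx / ∫|ψ|² dx (integrals over the domain).
Every integrand reduces to terms xʲ·e^(−2λx) on [0, ∞); use ∫₀^∞ xʲ·e^(−2λx) dx = j!/(2λ)^(j+1).
State is unnormalized: ∫|ψ|² dx = 0.0095427, and ∫ψ*·x²·ψ dx = 0.0032455, so ⟨x²⟩ = 0.0032455 / 0.0095427.
⟨x²⟩ = 0.34010.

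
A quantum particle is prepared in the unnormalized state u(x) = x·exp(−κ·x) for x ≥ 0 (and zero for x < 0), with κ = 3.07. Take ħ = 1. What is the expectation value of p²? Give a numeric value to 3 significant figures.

p² u = −ħ² d²u/dx²; ⟨p²⟩ = −ħ² ∫ u*·u'' dx / ∫|u|² dx.
Differentiate x·exp(−κ·x) with the product rule; every integrand then reduces to terms xʲ·e^(−2κx) on [0, ∞), with ∫₀^∞ xʲ·e^(−2κx) dx = j!/(2κ)^(j+1).
State is unnormalized: ∫|u|² dx = 0.0086402, and ∫u*·(−ħ² u'') dx = 0.081433, so ⟨p²⟩ = 0.081433 / 0.0086402.
⟨p²⟩ = 9.4249.

9.42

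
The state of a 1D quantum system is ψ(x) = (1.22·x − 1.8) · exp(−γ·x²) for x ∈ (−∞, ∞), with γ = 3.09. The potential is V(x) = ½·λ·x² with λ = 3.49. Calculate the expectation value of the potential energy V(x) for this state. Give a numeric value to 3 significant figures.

0.151

⟨V⟩ = ∫ V(x)·|ψ|² dx / ∫|ψ|² dx.
Expand each integrand as polynomial × e^(−2γx²) and use ∫x^(2j)·e^(−2γx²) dx = (2j−1)!!/(4γ)^j · √(π/(2γ)), odd powers → 0; here √(π/(2γ)) = 0.71299.
State is unnormalized: ∫|ψ|² dx = 2.3959, and ∫ψ*·V(x)·ψ dx = 0.36250, so ⟨V⟩ = 0.36250 / 2.3959.
⟨V⟩ = 0.15130.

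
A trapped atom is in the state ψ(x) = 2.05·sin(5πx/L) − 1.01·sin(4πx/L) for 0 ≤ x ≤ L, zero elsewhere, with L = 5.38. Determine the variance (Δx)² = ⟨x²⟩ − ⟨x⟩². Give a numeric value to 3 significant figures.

1.62

Compute ⟨x⟩ and ⟨x²⟩ separately, then (Δx)² = ⟨x²⟩ − ⟨x⟩².
On 0 ≤ x ≤ L (j ≠ l): ∫sin²(jπx/L) dx = L/2, ∫sin(jπx/L)·sin(lπx/L) dx = 0; diagonal moments ∫x·sin²(jπx/L) dx = L²/4, ∫x²·sin²(jπx/L) dx = L³·(1/6 − 1/(4j²π²)); cross terms ∫x·sin(jπx/L)·sin(lπx/L) dx = 0 for j + l even and −4jlL²/(π²(j² − l²)²) for j + l odd, ∫x²·sin(jπx/L)·sin(lπx/L) dx = (−1)^(j+l)·4jlL³/(π²(j² − l²)²); higher powers the same way via product-to-sum and parts.
Normalization: ∫|ψ|² dx = 14.049.
⟨x⟩ = 3.5438 and ⟨x²⟩ = 14.176.
(Δx)² = 14.176 − (3.5438)² = 1.6180.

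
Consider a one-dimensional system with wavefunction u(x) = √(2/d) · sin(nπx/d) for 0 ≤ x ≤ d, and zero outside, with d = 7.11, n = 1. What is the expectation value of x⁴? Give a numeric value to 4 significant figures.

⟨x⁴⟩ = ∫ x⁴·|u|² dx (integrals over the domain).
With sin²θ = (1 − cos2θ)/2 on 0 ≤ x ≤ d: ∫sin²(nπx/d) dx = d/2, ∫x·sin²(nπx/d) dx = d²/4, ∫x²·sin²(nπx/d) dx = d³·(1/6 − 1/(4n²π²)); higher powers xᵏ the same way, integrating xᵏ·cos(2nπx/d) by parts.
⟨x⁴⟩ = 291.53.

291.5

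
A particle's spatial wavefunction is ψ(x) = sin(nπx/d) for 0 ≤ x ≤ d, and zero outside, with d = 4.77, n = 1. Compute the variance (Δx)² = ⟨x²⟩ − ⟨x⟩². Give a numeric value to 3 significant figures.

Compute ⟨x⟩ and ⟨x²⟩ separately, then (Δx)² = ⟨x²⟩ − ⟨x⟩².
With sin²θ = (1 − cos2θ)/2 on 0 ≤ x ≤ d: ∫sin²(nπx/d) dx = d/2, ∫x·sin²(nπx/d) dx = d²/4, ∫x²·sin²(nπx/d) dx = d³·(1/6 − 1/(4n²π²)); higher powers xᵏ the same way, integrating xᵏ·cos(2nπx/d) by parts.
Normalization: ∫|ψ|² dx = 2.3850.
⟨x⟩ = 2.3850 and ⟨x²⟩ = 6.4316.
(Δx)² = 6.4316 − (2.3850)² = 0.74340.

0.743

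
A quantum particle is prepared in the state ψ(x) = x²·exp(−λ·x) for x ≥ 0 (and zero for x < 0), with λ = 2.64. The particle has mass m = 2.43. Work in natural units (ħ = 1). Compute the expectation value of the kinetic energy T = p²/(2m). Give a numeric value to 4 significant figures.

0.4780

T = −(ħ²/2m) d²/dx², so ⟨T⟩ = −(ħ²/2m) ∫ ψ*·ψ'' dx / ∫|ψ|² dx; with m = 2.43.
Differentiate x²·exp(−λ·x) with the product rule; every integrand then reduces to terms xʲ·e^(−2λx) on [0, ∞), with ∫₀^∞ xʲ·e^(−2λx) dx = j!/(2λ)^(j+1).
State is unnormalized: ∫|ψ|² dx = 0.0058485, and ∫ψ*·(−ħ²/2m · ψ'') dx = 0.0027957, so ⟨T⟩ = 0.0027957 / 0.0058485.
⟨T⟩ = 0.47802.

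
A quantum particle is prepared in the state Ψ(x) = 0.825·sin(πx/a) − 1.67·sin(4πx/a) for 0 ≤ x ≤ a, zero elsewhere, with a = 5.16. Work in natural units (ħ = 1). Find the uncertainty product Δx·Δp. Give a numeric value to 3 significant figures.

3.02

Δx = √(⟨x²⟩−⟨x⟩²), Δp = √(⟨p²⟩−⟨p⟩²).
On 0 ≤ x ≤ a (j ≠ l): ∫sin²(jπx/a) dx = a/2, ∫sin(jπx/a)·sin(lπx/a) dx = 0; diagonal moments ∫x·sin²(jπx/a) dx = a²/4, ∫x²·sin²(jπx/a) dx = a³·(1/6 − 1/(4j²π²)); cross terms ∫x·sin(jπx/a)·sin(lπx/a) dx = 0 for j + l even and −4jla²/(π²(j² − l²)²) for j + l odd, ∫x²·sin(jπx/a)·sin(lπx/a) dx = (−1)^(j+l)·4jla³/(π²(j² − l²)²); higher powers the same way via product-to-sum and parts. d²/dx² sin(jπx/a) = −(jπ/a)²·sin(jπx/a); on 0 ≤ x ≤ a, ∫sin²(jπx/a) dx = a/2 and ∫sin(jπx/a)·sin(lπx/a) dx = 0 for j ≠ l, so only diagonal terms survive in ∫|Ψ|² and ∫Ψ·Ψ″; ∫Ψ·Ψ′ dx = [Ψ²/2] between the walls = 0.
Normalization: ∫|Ψ|² dx = 8.9514.
⟨x⟩ = 2.6391, ⟨x²⟩ = 8.8475 ⇒ Δx = 1.3722.
⟨p⟩ = 0.0000, ⟨p²⟩ = 4.8401 ⇒ Δp = 2.2000.
Δx·Δp = 3.0189.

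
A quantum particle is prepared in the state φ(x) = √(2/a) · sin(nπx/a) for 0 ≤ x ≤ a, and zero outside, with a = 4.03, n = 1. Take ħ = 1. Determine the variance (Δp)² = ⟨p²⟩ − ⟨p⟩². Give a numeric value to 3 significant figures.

0.608

Compute ⟨p⟩ and ⟨p²⟩ separately; (Δp)² = ⟨p²⟩ − ⟨p⟩².
d/dx sin(nπx/a) = (nπ/a)·cos(nπx/a) and d²/dx² sin(nπx/a) = −(nπ/a)²·sin(nπx/a); on 0 ≤ x ≤ a, ∫sin²(nπx/a) dx = a/2 and ∫sin(nπx/a)·cos(nπx/a) dx = 0.
⟨p⟩ = 0.0000 and ⟨p²⟩ = 0.60770.
(Δp)² = 0.60770 − (0.0000)² = 0.60770.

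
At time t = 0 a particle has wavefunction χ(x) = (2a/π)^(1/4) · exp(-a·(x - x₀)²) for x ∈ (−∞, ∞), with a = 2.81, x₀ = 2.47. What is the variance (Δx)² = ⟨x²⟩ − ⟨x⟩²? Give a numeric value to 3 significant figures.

0.0890

Compute ⟨x⟩ and ⟨x²⟩ separately, then (Δx)² = ⟨x²⟩ − ⟨x⟩².
Gaussian moments (u = x − x₀): ∫u^(2j)·e^(−2au²) du = (2j−1)!!/(4a)^j · √(π/(2a)), odd powers integrate to 0; here √(π/(2a)) = 0.74766.
⟨x⟩ = 2.4700 and ⟨x²⟩ = 6.1899.
(Δx)² = 6.1899 − (2.4700)² = 0.088968.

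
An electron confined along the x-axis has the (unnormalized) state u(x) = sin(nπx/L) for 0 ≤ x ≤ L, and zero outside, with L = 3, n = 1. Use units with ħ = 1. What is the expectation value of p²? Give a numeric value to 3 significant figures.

p² u = −ħ² d²u/dx²; ⟨p²⟩ = −ħ² ∫ u*·u'' dx / ∫|u|² dx.
d/dx sin(nπx/L) = (nπ/L)·cos(nπx/L) and d²/dx² sin(nπx/L) = −(nπ/L)²·sin(nπx/L); on 0 ≤ x ≤ L, ∫sin²(nπx/L) dx = L/2 and ∫sin(nπx/L)·cos(nπx/L) dx = 0.
State is unnormalized: ∫|u|² dx = 1.5000, and ∫u*·(−ħ² u'') dx = 1.6449, so ⟨p²⟩ = 1.6449 / 1.5000.
⟨p²⟩ = 1.0966.

1.10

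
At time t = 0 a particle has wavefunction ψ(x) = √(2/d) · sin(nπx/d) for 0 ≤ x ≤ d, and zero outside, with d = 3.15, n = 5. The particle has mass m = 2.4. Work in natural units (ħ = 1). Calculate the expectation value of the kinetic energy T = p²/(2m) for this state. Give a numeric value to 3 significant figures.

5.18

T = −(ħ²/2m) d²/dx², so ⟨T⟩ = −(ħ²/2m) ∫ ψ*·ψ'' dx; with m = 2.4.
d/dx sin(nπx/d) = (nπ/d)·cos(nπx/d) and d²/dx² sin(nπx/d) = −(nπ/d)²·sin(nπx/d); on 0 ≤ x ≤ d, ∫sin²(nπx/d) dx = d/2 and ∫sin(nπx/d)·cos(nπx/d) dx = 0.
⟨T⟩ = 5.1806.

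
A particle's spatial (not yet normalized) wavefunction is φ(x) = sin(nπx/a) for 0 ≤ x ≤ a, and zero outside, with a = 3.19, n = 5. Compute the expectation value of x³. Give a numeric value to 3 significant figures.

⟨x³⟩ = ∫ x³·|φ|² dx / ∫|φ|² dx (integrals over the domain).
With sin²θ = (1 − cos2θ)/2 on 0 ≤ x ≤ a: ∫sin²(nπx/a) dx = a/2, ∫x·sin²(nπx/a) dx = a²/4, ∫x²·sin²(nπx/a) dx = a³·(1/6 − 1/(4n²π²)); higher powers xᵏ the same way, integrating xᵏ·cos(2nπx/a) by parts.
State is unnormalized: ∫|φ|² dx = 1.5950, and ∫φ*·x³·φ dx = 12.787, so ⟨x³⟩ = 12.787 / 1.5950.
⟨x³⟩ = 8.0168.

8.02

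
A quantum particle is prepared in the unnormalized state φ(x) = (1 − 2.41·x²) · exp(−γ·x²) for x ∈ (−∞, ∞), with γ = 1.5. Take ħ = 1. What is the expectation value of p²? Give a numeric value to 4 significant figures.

6.463

p² φ = −ħ² d²φ/dx²; ⟨p²⟩ = −ħ² ∫ φ*·φ'' dx / ∫|φ|² dx.
Expand each integrand as polynomial × e^(−2γx²) and use ∫x^(2j)·e^(−2γx²) dx = (2j−1)!!/(4γ)^j · √(π/(2γ)), odd powers → 0; here √(π/(2γ)) = 1.0233. Differentiate with the product rule, d/dx e^(−γx²) = −2γx·e^(−γx²).
State is unnormalized: ∫|φ|² dx = 0.69655, and ∫φ*·(−ħ² φ'') dx = 4.5016, so ⟨p²⟩ = 4.5016 / 0.69655.
⟨p²⟩ = 6.4627.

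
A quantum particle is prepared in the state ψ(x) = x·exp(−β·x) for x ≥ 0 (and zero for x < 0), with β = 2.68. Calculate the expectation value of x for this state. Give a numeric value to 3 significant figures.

0.560

⟨x⟩ = ∫ x·|ψ|² dx / ∫|ψ|² dx (integrals over the domain).
Every integrand reduces to terms xʲ·e^(−2βx) on [0, ∞); use ∫₀^∞ xʲ·e^(−2βx) dx = j!/(2β)^(j+1).
State is unnormalized: ∫|ψ|² dx = 0.012988, and ∫ψ*·x·ψ dx = 0.0072693, so ⟨x⟩ = 0.0072693 / 0.012988.
⟨x⟩ = 0.55970.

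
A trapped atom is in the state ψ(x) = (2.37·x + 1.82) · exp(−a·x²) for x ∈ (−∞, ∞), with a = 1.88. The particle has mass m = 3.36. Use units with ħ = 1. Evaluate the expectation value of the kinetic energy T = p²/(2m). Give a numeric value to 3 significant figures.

T = −(ħ²/2m) d²/dx², so ⟨T⟩ = −(ħ²/2m) ∫ ψ*·ψ'' dx / ∫|ψ|² dx; with m = 3.36.
Expand each integrand as polynomial × e^(−2ax²) and use ∫x^(2j)·e^(−2ax²) dx = (2j−1)!!/(4a)^j · √(π/(2a)), odd powers → 0; here √(π/(2a)) = 0.91407. Differentiate with the product rule, d/dx e^(−ax²) = −2ax·e^(−ax²).
State is unnormalized: ∫|ψ|² dx = 3.7105, and ∫ψ*·(−ħ²/2m · ψ'') dx = 1.4201, so ⟨T⟩ = 1.4201 / 3.7105.
⟨T⟩ = 0.38272.

0.383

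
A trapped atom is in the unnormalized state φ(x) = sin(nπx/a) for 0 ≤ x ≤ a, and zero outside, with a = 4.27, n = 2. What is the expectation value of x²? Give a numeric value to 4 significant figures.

5.847

⟨x²⟩ = ∫ x²·|φ|² dx / ∫|φ|² dx (integrals over the domain).
With sin²θ = (1 − cos2θ)/2 on 0 ≤ x ≤ a: ∫sin²(nπx/a) dx = a/2, ∫x·sin²(nπx/a) dx = a²/4, ∫x²·sin²(nπx/a) dx = a³·(1/6 − 1/(4n²π²)); higher powers xᵏ the same way, integrating xᵏ·cos(2nπx/a) by parts.
State is unnormalized: ∫|φ|² dx = 2.1350, and ∫φ*·x²·φ dx = 12.483, so ⟨x²⟩ = 12.483 / 2.1350.
⟨x²⟩ = 5.8467.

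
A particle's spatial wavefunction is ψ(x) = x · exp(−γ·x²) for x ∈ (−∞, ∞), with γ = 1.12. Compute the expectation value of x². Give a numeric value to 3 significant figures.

⟨x²⟩ = ∫ x²·|ψ|² dx / ∫|ψ|² dx (integrals over the domain).
Expand each integrand as polynomial × e^(−2γx²) and use ∫x^(2j)·e^(−2γx²) dx = (2j−1)!!/(4γ)^j · √(π/(2γ)), odd powers → 0; here √(π/(2γ)) = 1.1843.
State is unnormalized: ∫|ψ|² dx = 0.26435, and ∫ψ*·x²·ψ dx = 0.17702, so ⟨x²⟩ = 0.17702 / 0.26435.
⟨x²⟩ = 0.66964.

0.670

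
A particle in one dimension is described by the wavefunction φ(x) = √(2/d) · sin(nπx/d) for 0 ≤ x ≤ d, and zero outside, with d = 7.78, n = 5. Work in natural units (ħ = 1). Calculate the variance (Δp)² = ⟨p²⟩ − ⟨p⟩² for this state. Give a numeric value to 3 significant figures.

4.08

Compute ⟨p⟩ and ⟨p²⟩ separately; (Δp)² = ⟨p²⟩ − ⟨p⟩².
d/dx sin(nπx/d) = (nπ/d)·cos(nπx/d) and d²/dx² sin(nπx/d) = −(nπ/d)²·sin(nπx/d); on 0 ≤ x ≤ d, ∫sin²(nπx/d) dx = d/2 and ∫sin(nπx/d)·cos(nπx/d) dx = 0.
⟨p⟩ = 0.0000 and ⟨p²⟩ = 4.0764.
(Δp)² = 4.0764 − (0.0000)² = 4.0764.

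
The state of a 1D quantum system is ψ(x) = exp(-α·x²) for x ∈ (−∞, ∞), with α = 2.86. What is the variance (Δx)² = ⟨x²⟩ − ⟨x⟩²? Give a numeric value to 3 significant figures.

0.0874

Compute ⟨x⟩ and ⟨x²⟩ separately, then (Δx)² = ⟨x²⟩ − ⟨x⟩².
Gaussian moments: ∫x^(2j)·e^(−2αx²) dx = (2j−1)!!/(4α)^j · √(π/(2α)), odd powers integrate to 0; here √(π/(2α)) = 0.74110.
Normalization: ∫|ψ|² dx = 0.74110.
⟨x⟩ = 0.0000 and ⟨x²⟩ = 0.087413.
(Δx)² = 0.087413 − (0.0000)² = 0.087413.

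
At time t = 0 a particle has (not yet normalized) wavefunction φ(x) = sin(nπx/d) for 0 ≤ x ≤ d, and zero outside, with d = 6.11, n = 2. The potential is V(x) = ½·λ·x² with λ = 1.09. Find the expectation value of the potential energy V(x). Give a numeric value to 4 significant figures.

6.524

⟨V⟩ = ∫ V(x)·|φ|² dx / ∫|φ|² dx.
With sin²θ = (1 − cos2θ)/2 on 0 ≤ x ≤ d: ∫sin²(nπx/d) dx = d/2, ∫x·sin²(nπx/d) dx = d²/4, ∫x²·sin²(nπx/d) dx = d³·(1/6 − 1/(4n²π²)); higher powers xᵏ the same way, integrating xᵏ·cos(2nπx/d) by parts.
State is unnormalized: ∫|φ|² dx = 3.0550, and ∫φ*·V(x)·φ dx = 19.932, so ⟨V⟩ = 19.932 / 3.0550.
⟨V⟩ = 6.5243.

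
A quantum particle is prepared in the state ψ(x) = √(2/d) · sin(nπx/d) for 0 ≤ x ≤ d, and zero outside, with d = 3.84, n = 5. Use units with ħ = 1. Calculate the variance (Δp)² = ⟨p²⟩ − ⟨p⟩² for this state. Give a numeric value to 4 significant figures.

16.73

Compute ⟨p⟩ and ⟨p²⟩ separately; (Δp)² = ⟨p²⟩ − ⟨p⟩².
d/dx sin(nπx/d) = (nπ/d)·cos(nπx/d) and d²/dx² sin(nπx/d) = −(nπ/d)²·sin(nπx/d); on 0 ≤ x ≤ d, ∫sin²(nπx/d) dx = d/2 and ∫sin(nπx/d)·cos(nπx/d) dx = 0.
⟨p⟩ = 0.0000 and ⟨p²⟩ = 16.733.
(Δp)² = 16.733 − (0.0000)² = 16.733.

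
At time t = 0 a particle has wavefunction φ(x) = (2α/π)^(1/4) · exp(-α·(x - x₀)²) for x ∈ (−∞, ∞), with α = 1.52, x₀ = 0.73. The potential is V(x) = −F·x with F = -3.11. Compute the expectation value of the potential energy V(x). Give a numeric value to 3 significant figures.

⟨V⟩ = ∫ V(x)·|φ|² dx.
Gaussian moments (u = x − x₀): ∫u^(2j)·e^(−2αu²) du = (2j−1)!!/(4α)^j · √(π/(2α)), odd powers integrate to 0; here √(π/(2α)) = 1.0166.
⟨V⟩ = 2.2703.

2.27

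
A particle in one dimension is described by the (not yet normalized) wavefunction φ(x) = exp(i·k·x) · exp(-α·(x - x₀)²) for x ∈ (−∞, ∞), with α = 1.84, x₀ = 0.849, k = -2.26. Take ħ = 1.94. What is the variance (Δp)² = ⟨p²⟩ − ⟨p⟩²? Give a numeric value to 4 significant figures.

Compute ⟨p⟩ and ⟨p²⟩ separately; (Δp)² = ⟨p²⟩ − ⟨p⟩².
Gaussian moments (u = x − x₀): ∫u^(2j)·e^(−2αu²) du = (2j−1)!!/(4α)^j · √(π/(2α)), odd powers integrate to 0; here √(π/(2α)) = 0.92396. Derivatives: φ′ = (ik − 2αu)·φ, φ″ = ((ik − 2αu)² − 2α)·φ; the odd-in-u pieces drop out.
Normalization: ∫|φ|² dx = 0.92396.
⟨p⟩ = -4.3844 and ⟨p²⟩ = 26.148.
(Δp)² = 26.148 − (-4.3844)² = 6.9250.

6.925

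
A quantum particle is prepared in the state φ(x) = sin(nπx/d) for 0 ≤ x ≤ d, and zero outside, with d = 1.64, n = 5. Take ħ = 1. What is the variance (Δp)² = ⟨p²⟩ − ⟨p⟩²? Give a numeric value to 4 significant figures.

91.74

Compute ⟨p⟩ and ⟨p²⟩ separately; (Δp)² = ⟨p²⟩ − ⟨p⟩².
d/dx sin(nπx/d) = (nπ/d)·cos(nπx/d) and d²/dx² sin(nπx/d) = −(nπ/d)²·sin(nπx/d); on 0 ≤ x ≤ d, ∫sin²(nπx/d) dx = d/2 and ∫sin(nπx/d)·cos(nπx/d) dx = 0.
Normalization: ∫|φ|² dx = 0.82000.
⟨p⟩ = 0.0000 and ⟨p²⟩ = 91.739.
(Δp)² = 91.739 − (0.0000)² = 91.739.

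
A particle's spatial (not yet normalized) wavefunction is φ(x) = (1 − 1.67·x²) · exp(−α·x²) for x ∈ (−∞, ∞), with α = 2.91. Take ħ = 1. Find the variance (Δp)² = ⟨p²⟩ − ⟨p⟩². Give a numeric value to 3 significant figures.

5.37

Compute ⟨p⟩ and ⟨p²⟩ separately; (Δp)² = ⟨p²⟩ − ⟨p⟩².
Expand each integrand as polynomial × e^(−2αx²) and use ∫x^(2j)·e^(−2αx²) dx = (2j−1)!!/(4α)^j · √(π/(2α)), odd powers → 0; here √(π/(2α)) = 0.73471. Differentiate with the product rule, d/dx e^(−αx²) = −2αx·e^(−αx²).
Normalization: ∫|φ|² dx = 0.56926.
⟨p⟩ = 0.0000 and ⟨p²⟩ = 5.3746.
(Δp)² = 5.3746 − (0.0000)² = 5.3746.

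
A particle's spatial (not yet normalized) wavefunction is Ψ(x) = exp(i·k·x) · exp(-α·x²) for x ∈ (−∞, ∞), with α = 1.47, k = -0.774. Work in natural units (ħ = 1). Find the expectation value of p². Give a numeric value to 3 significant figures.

p² Ψ = −ħ² d²Ψ/dx²; ⟨p²⟩ = −ħ² ∫ Ψ*·Ψ'' dx / ∫|Ψ|² dx.
Gaussian moments: ∫x^(2j)·e^(−2αx²) dx = (2j−1)!!/(4α)^j · √(π/(2α)), odd powers integrate to 0; here √(π/(2α)) = 1.0337. Derivatives: Ψ′ = (ik − 2αx)·Ψ, Ψ″ = ((ik − 2αx)² − 2α)·Ψ; the odd-in-x pieces drop out.
State is unnormalized: ∫|Ψ|² dx = 1.0337, and ∫Ψ*·(−ħ² Ψ'') dx = 2.1388, so ⟨p²⟩ = 2.1388 / 1.0337.
⟨p²⟩ = 2.0691.

2.07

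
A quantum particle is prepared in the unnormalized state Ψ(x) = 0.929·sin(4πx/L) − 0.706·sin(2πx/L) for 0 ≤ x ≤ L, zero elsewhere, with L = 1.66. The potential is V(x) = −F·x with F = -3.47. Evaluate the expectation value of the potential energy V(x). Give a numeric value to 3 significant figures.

2.88

⟨V⟩ = ∫ V(x)·|Ψ|² dx / ∫|Ψ|² dx.
On 0 ≤ x ≤ L (j ≠ l): ∫sin²(jπx/L) dx = L/2, ∫sin(jπx/L)·sin(lπx/L) dx = 0; diagonal moments ∫x·sin²(jπx/L) dx = L²/4, ∫x²·sin²(jπx/L) dx = L³·(1/6 − 1/(4j²π²)); cross terms ∫x·sin(jπx/L)·sin(lπx/L) dx = 0 for j + l even and −4jlL²/(π²(j² − l²)²) for j + l odd, ∫x²·sin(jπx/L)·sin(lπx/L) dx = (−1)^(j+l)·4jlL³/(π²(j² − l²)²); higher powers the same way via product-to-sum and parts.
State is unnormalized: ∫|Ψ|² dx = 1.1300, and ∫Ψ*·V(x)·Ψ dx = 3.2546, so ⟨V⟩ = 3.2546 / 1.1300.
⟨V⟩ = 2.8801.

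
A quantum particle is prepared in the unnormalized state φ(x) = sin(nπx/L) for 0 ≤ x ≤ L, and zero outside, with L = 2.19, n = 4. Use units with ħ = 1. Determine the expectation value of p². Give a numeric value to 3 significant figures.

p² φ = −ħ² d²φ/dx²; ⟨p²⟩ = −ħ² ∫ φ*·φ'' dx / ∫|φ|² dx.
d/dx sin(nπx/L) = (nπ/L)·cos(nπx/L) and d²/dx² sin(nπx/L) = −(nπ/L)²·sin(nπx/L); on 0 ≤ x ≤ L, ∫sin²(nπx/L) dx = L/2 and ∫sin(nπx/L)·cos(nπx/L) dx = 0.
State is unnormalized: ∫|φ|² dx = 1.0950, and ∫φ*·(−ħ² φ'') dx = 36.053, so ⟨p²⟩ = 36.053 / 1.0950.
⟨p²⟩ = 32.925.

32.9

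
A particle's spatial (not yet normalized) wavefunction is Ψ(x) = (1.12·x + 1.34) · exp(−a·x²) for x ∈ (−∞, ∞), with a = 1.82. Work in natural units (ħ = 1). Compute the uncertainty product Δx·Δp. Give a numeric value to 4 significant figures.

Δx = √(⟨x²⟩−⟨x⟩²), Δp = √(⟨p²⟩−⟨p⟩²).
Expand each integrand as polynomial × e^(−2ax²) and use ∫x^(2j)·e^(−2ax²) dx = (2j−1)!!/(4a)^j · √(π/(2a)), odd powers → 0; here √(π/(2a)) = 0.92902. Differentiate with the product rule, d/dx e^(−ax²) = −2ax·e^(−ax²).
Normalization: ∫|Ψ|² dx = 1.8282.
⟨x⟩ = 0.20952, ⟨x²⟩ = 0.16142 ⇒ Δx = 0.34281.
⟨p⟩ = 0.0000, ⟨p²⟩ = 2.1387 ⇒ Δp = 1.4624.
Δx·Δp = 0.50134.

0.5013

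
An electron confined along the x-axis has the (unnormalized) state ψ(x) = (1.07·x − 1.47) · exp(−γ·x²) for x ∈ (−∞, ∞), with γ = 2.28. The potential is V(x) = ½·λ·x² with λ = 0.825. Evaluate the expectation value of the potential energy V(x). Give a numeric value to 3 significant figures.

0.0502

⟨V⟩ = ∫ V(x)·|ψ|² dx / ∫|ψ|² dx.
Expand each integrand as polynomial × e^(−2γx²) and use ∫x^(2j)·e^(−2γx²) dx = (2j−1)!!/(4γ)^j · √(π/(2γ)), odd powers → 0; here √(π/(2γ)) = 0.83003.
State is unnormalized: ∫|ψ|² dx = 1.8978, and ∫ψ*·V(x)·ψ dx = 0.095264, so ⟨V⟩ = 0.095264 / 1.8978.
⟨V⟩ = 0.050197.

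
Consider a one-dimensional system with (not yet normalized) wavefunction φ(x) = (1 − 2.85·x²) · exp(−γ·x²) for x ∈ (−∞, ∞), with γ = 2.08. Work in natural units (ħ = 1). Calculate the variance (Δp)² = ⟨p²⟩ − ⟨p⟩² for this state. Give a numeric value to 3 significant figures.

7.82

Compute ⟨p⟩ and ⟨p²⟩ separately; (Δp)² = ⟨p²⟩ − ⟨p⟩².
Expand each integrand as polynomial × e^(−2γx²) and use ∫x^(2j)·e^(−2γx²) dx = (2j−1)!!/(4γ)^j · √(π/(2γ)), odd powers → 0; here √(π/(2γ)) = 0.86902. Differentiate with the product rule, d/dx e^(−γx²) = −2γx·e^(−γx²).
Normalization: ∫|φ|² dx = 0.57957.
⟨p⟩ = 0.0000 and ⟨p²⟩ = 7.8172.
(Δp)² = 7.8172 − (0.0000)² = 7.8172.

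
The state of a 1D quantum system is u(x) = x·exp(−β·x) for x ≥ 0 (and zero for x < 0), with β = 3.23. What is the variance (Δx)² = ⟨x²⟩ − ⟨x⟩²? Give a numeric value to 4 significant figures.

Compute ⟨x⟩ and ⟨x²⟩ separately, then (Δx)² = ⟨x²⟩ − ⟨x⟩².
Every integrand reduces to terms xʲ·e^(−2βx) on [0, ∞); use ∫₀^∞ xʲ·e^(−2βx) dx = j!/(2β)^(j+1).
Normalization: ∫|u|² dx = 0.0074188.
⟨x⟩ = 0.46440 and ⟨x²⟩ = 0.28755.
(Δx)² = 0.28755 − (0.46440)² = 0.071888.

0.07189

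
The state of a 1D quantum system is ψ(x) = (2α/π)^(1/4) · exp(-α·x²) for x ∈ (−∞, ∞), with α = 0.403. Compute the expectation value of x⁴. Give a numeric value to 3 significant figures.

⟨x⁴⟩ = ∫ x⁴·|ψ|² dx (integrals over the domain).
Gaussian moments: ∫x^(2j)·e^(−2αx²) dx = (2j−1)!!/(4α)^j · √(π/(2α)), odd powers integrate to 0; here √(π/(2α)) = 1.9743.
⟨x⁴⟩ = 1.1545.

1.15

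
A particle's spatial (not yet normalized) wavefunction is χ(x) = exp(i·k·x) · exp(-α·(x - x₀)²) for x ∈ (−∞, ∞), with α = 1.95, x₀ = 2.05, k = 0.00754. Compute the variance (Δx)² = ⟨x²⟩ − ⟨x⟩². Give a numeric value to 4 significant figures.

0.1282

Compute ⟨x⟩ and ⟨x²⟩ separately, then (Δx)² = ⟨x²⟩ − ⟨x⟩².
Gaussian moments (u = x − x₀): ∫u^(2j)·e^(−2αu²) du = (2j−1)!!/(4α)^j · √(π/(2α)), odd powers integrate to 0; here √(π/(2α)) = 0.89752.
Normalization: ∫|χ|² dx = 0.89752.
⟨x⟩ = 2.0500 and ⟨x²⟩ = 4.3307.
(Δx)² = 4.3307 − (2.0500)² = 0.12821.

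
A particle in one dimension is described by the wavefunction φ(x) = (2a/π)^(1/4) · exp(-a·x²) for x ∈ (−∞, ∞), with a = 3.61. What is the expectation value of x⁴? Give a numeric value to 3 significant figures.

0.0144

⟨x⁴⟩ = ∫ x⁴·|φ|² dx (integrals over the domain).
Gaussian moments: ∫x^(2j)·e^(−2ax²) dx = (2j−1)!!/(4a)^j · √(π/(2a)), odd powers integrate to 0; here √(π/(2a)) = 0.65964.
⟨x⁴⟩ = 0.014388.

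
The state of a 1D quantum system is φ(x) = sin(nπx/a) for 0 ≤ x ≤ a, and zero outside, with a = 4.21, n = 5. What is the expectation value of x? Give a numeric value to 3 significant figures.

⟨x⟩ = ∫ x·|φ|² dx / ∫|φ|² dx (integrals over the domain).
With sin²θ = (1 − cos2θ)/2 on 0 ≤ x ≤ a: ∫sin²(nπx/a) dx = a/2, ∫x·sin²(nπx/a) dx = a²/4, ∫x²·sin²(nπx/a) dx = a³·(1/6 − 1/(4n²π²)); higher powers xᵏ the same way, integrating xᵏ·cos(2nπx/a) by parts.
State is unnormalized: ∫|φ|² dx = 2.1050, and ∫φ*·x·φ dx = 4.4310, so ⟨x⟩ = 4.4310 / 2.1050.
⟨x⟩ = 2.1050.

2.11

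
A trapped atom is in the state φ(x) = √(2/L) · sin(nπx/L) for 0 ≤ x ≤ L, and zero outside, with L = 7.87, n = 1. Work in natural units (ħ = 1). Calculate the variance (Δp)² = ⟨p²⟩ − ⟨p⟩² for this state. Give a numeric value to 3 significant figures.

Compute ⟨p⟩ and ⟨p²⟩ separately; (Δp)² = ⟨p²⟩ − ⟨p⟩².
d/dx sin(nπx/L) = (nπ/L)·cos(nπx/L) and d²/dx² sin(nπx/L) = −(nπ/L)²·sin(nπx/L); on 0 ≤ x ≤ L, ∫sin²(nπx/L) dx = L/2 and ∫sin(nπx/L)·cos(nπx/L) dx = 0.
⟨p⟩ = 0.0000 and ⟨p²⟩ = 0.15935.
(Δp)² = 0.15935 − (0.0000)² = 0.15935.

0.159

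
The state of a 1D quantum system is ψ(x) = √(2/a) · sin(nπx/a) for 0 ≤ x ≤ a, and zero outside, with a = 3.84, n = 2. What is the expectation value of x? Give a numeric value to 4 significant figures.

1.920

⟨x⟩ = ∫ x·|ψ|² dx (integrals over the domain).
With sin²θ = (1 − cos2θ)/2 on 0 ≤ x ≤ a: ∫sin²(nπx/a) dx = a/2, ∫x·sin²(nπx/a) dx = a²/4, ∫x²·sin²(nπx/a) dx = a³·(1/6 − 1/(4n²π²)); higher powers xᵏ the same way, integrating xᵏ·cos(2nπx/a) by parts.
⟨x⟩ = 1.9200.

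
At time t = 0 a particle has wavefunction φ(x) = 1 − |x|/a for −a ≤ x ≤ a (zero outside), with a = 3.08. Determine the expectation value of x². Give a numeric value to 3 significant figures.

0.949

⟨x²⟩ = ∫ x²·|φ|² dx / ∫|φ|² dx (integrals over the domain).
φ is even, so ∫ over [−a, a] = 2∫₀ᵃ with φ = 1 − x/a there: ∫₀ᵃ (1 − x/a)² dx = a/3, ∫₀ᵃ x²(1 − x/a)² dx = a³/30, ∫₀ᵃ x⁴(1 − x/a)² dx = a⁵/105.
State is unnormalized: ∫|φ|² dx = 2.0533, and ∫φ*·x²·φ dx = 1.9479, so ⟨x²⟩ = 1.9479 / 2.0533.
⟨x²⟩ = 0.94864.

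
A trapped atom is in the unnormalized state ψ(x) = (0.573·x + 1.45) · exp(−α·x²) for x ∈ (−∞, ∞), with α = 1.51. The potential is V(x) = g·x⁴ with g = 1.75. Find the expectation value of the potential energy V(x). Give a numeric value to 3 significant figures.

⟨V⟩ = ∫ V(x)·|ψ|² dx / ∫|ψ|² dx.
Expand each integrand as polynomial × e^(−2αx²) and use ∫x^(2j)·e^(−2αx²) dx = (2j−1)!!/(4α)^j · √(π/(2α)), odd powers → 0; here √(π/(2α)) = 1.0199.
State is unnormalized: ∫|ψ|² dx = 2.1999, and ∫ψ*·V(x)·ψ dx = 0.34849, so ⟨V⟩ = 0.34849 / 2.1999.
⟨V⟩ = 0.15842.

0.158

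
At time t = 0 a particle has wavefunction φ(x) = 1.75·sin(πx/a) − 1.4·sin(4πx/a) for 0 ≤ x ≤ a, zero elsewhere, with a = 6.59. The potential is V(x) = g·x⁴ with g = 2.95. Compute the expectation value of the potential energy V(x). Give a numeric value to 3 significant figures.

⟨V⟩ = ∫ V(x)·|φ|² dx / ∫|φ|² dx.
On 0 ≤ x ≤ a (j ≠ l): ∫sin²(jπx/a) dx = a/2, ∫sin(jπx/a)·sin(lπx/a) dx = 0; diagonal moments ∫x·sin²(jπx/a) dx = a²/4, ∫x²·sin²(jπx/a) dx = a³·(1/6 − 1/(4j²π²)); cross terms ∫x·sin(jπx/a)·sin(lπx/a) dx = 0 for j + l even and −4jla²/(π²(j² − l²)²) for j + l odd, ∫x²·sin(jπx/a)·sin(lπx/a) dx = (−1)^(j+l)·4jla³/(π²(j² − l²)²); higher powers the same way via product-to-sum and parts.
State is unnormalized: ∫|φ|² dx = 16.549, and ∫φ*·V(x)·φ dx = 15717., so ⟨V⟩ = 15717. / 16.549.
⟨V⟩ = 949.70.

950.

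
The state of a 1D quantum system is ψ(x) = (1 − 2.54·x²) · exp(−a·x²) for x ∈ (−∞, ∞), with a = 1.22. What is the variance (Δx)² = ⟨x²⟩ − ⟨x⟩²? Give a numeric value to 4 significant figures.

Compute ⟨x⟩ and ⟨x²⟩ separately, then (Δx)² = ⟨x²⟩ − ⟨x⟩².
Expand each integrand as polynomial × e^(−2ax²) and use ∫x^(2j)·e^(−2ax²) dx = (2j−1)!!/(4a)^j · √(π/(2a)), odd powers → 0; here √(π/(2a)) = 1.1347.
Normalization: ∫|ψ|² dx = 0.87570.
⟨x⟩ = 0.0000 and ⟨x²⟩ = 0.51531.
(Δx)² = 0.51531 − (0.0000)² = 0.51531.

0.5153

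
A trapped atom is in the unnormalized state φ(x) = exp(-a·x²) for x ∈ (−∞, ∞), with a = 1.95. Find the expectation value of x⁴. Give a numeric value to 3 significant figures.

⟨x⁴⟩ = ∫ x⁴·|φ|² dx / ∫|φ|² dx (integrals over the domain).
Gaussian moments: ∫x^(2j)·e^(−2ax²) dx = (2j−1)!!/(4a)^j · √(π/(2a)), odd powers integrate to 0; here √(π/(2a)) = 0.89752.
State is unnormalized: ∫|φ|² dx = 0.89752, and ∫φ*·x⁴·φ dx = 0.044256, so ⟨x⁴⟩ = 0.044256 / 0.89752.
⟨x⁴⟩ = 0.049310.

0.0493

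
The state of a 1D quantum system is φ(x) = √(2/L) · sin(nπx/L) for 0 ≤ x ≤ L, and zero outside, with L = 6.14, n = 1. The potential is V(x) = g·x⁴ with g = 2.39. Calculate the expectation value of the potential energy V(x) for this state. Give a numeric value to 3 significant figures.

⟨V⟩ = ∫ V(x)·|φ|² dx.
With sin²θ = (1 − cos2θ)/2 on 0 ≤ x ≤ L: ∫sin²(nπx/L) dx = L/2, ∫x·sin²(nπx/L) dx = L²/4, ∫x²·sin²(nπx/L) dx = L³·(1/6 − 1/(4n²π²)); higher powers xᵏ the same way, integrating xᵏ·cos(2nπx/L) by parts.
⟨V⟩ = 387.50.

388.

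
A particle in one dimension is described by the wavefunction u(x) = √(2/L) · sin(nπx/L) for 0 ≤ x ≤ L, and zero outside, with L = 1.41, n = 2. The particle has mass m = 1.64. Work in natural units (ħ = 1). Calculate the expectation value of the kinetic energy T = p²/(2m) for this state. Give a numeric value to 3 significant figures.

T = −(ħ²/2m) d²/dx², so ⟨T⟩ = −(ħ²/2m) ∫ u*·u'' dx; with m = 1.64.
d/dx sin(nπx/L) = (nπ/L)·cos(nπx/L) and d²/dx² sin(nπx/L) = −(nπ/L)²·sin(nπx/L); on 0 ≤ x ≤ L, ∫sin²(nπx/L) dx = L/2 and ∫sin(nπx/L)·cos(nπx/L) dx = 0.
⟨T⟩ = 6.0541.

6.05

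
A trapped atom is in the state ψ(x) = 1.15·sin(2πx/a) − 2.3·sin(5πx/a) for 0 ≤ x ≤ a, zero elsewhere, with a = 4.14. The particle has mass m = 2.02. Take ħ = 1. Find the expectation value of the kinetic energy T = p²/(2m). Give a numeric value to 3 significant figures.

2.96

T = −(ħ²/2m) d²/dx², so ⟨T⟩ = −(ħ²/2m) ∫ ψ*·ψ'' dx / ∫|ψ|² dx; with m = 2.02.
d²/dx² sin(jπx/a) = −(jπ/a)²·sin(jπx/a); on 0 ≤ x ≤ a, ∫sin²(jπx/a) dx = a/2 and ∫sin(jπx/a)·sin(lπx/a) dx = 0 for j ≠ l, so only diagonal terms survive in ∫|ψ|² and ∫ψ·ψ″; ∫ψ·ψ′ dx = [ψ²/2] between the walls = 0.
State is unnormalized: ∫|ψ|² dx = 13.688, and ∫ψ*·(−ħ²/2m · ψ'') dx = 40.580, so ⟨T⟩ = 40.580 / 13.688.
⟨T⟩ = 2.9647.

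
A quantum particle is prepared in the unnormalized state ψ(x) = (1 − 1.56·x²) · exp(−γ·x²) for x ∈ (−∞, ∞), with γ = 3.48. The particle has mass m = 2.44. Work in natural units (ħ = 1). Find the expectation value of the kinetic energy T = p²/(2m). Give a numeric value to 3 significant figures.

1.15

T = −(ħ²/2m) d²/dx², so ⟨T⟩ = −(ħ²/2m) ∫ ψ*·ψ'' dx / ∫|ψ|² dx; with m = 2.44.
Expand each integrand as polynomial × e^(−2γx²) and use ∫x^(2j)·e^(−2γx²) dx = (2j−1)!!/(4γ)^j · √(π/(2γ)), odd powers → 0; here √(π/(2γ)) = 0.67185. Differentiate with the product rule, d/dx e^(−γx²) = −2γx·e^(−γx²).
State is unnormalized: ∫|ψ|² dx = 0.54657, and ∫ψ*·(−ħ²/2m · ψ'') dx = 0.62861, so ⟨T⟩ = 0.62861 / 0.54657.
⟨T⟩ = 1.1501.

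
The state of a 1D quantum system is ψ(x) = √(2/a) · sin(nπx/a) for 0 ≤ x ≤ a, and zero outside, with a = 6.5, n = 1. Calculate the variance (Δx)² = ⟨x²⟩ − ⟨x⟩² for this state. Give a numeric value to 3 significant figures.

Compute ⟨x⟩ and ⟨x²⟩ separately, then (Δx)² = ⟨x²⟩ − ⟨x⟩².
With sin²θ = (1 − cos2θ)/2 on 0 ≤ x ≤ a: ∫sin²(nπx/a) dx = a/2, ∫x·sin²(nπx/a) dx = a²/4, ∫x²·sin²(nπx/a) dx = a³·(1/6 − 1/(4n²π²)); higher powers xᵏ the same way, integrating xᵏ·cos(2nπx/a) by parts.
⟨x⟩ = 3.2500 and ⟨x²⟩ = 11.943.
(Δx)² = 11.943 − (3.2500)² = 1.3804.

1.38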